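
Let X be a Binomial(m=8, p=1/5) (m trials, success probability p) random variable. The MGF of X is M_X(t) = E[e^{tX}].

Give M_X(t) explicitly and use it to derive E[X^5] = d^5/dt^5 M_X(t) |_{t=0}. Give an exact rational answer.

E[X^5] = M′′′′′(0) = 82144/625

M_X(t) = (e^(t)/5 + 4/5)^8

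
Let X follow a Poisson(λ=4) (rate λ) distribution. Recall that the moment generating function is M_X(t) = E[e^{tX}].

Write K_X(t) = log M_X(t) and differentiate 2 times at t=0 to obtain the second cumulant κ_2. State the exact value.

κ_2 = K^(2)(0) = 4

M_X(t) = e^(4*e^(t) - 4)
K_X(t) = log M_X(t) = 4*e^(t) - 4
K^(2)(t) = 4*e^(t)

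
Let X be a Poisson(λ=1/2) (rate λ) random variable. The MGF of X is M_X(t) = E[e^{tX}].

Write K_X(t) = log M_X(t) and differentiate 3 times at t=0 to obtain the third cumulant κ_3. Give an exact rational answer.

κ_3 = D^3[K](0) = 1/2

M_X(t) = e^(e^(t)/2 - 1/2)
K_X(t) = log M_X(t) = e^(t)/2 - 1/2
D^3[K](t) = e^(t)/2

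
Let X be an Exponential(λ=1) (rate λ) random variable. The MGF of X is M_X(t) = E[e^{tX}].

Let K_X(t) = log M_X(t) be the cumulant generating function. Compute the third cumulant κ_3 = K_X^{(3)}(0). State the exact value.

κ_3 = K^(3)(0) = 2

M_X(t) = 1/(1 - t)
K_X(t) = log M_X(t) = -log(1 - t)
K^(3)(t) = -2/(t^3 - 3*t^2 + 3*t - 1)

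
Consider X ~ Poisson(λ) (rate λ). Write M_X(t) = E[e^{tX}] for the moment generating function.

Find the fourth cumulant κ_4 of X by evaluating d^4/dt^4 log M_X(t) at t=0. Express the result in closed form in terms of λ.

κ_4 = D^4[K](0) = λ

M_X(t) = e^(λ*(e^(t) - 1))
K_X(t) = log M_X(t) = λ*(e^(t) - 1)
D^4[K](t) = λ*e^(t)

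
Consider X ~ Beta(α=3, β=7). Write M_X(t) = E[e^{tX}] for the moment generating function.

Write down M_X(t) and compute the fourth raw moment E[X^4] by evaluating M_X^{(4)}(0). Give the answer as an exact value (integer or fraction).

M_X(t) = ₁F₁(3; 10; t)
M^(4)(t) = 3*₁F₁(7; 14; t)/143

E[X^4] = M^(4)(0) = 3/143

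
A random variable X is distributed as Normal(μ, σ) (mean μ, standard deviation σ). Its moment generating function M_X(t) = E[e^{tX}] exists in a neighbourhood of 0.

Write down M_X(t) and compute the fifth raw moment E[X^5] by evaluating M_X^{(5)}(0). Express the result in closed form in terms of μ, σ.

E[X^5] = M′′′′′(0) = μ*(μ^4 + 10*μ^2*σ^2 + 15*σ^4)

M_X(t) = e^(μ*t + σ^2*t^2/2)
M′(t) = μ*e^(μ*t)*e^(σ^2*t^2/2) + σ^2*t*e^(μ*t)*e^(σ^2*t^2/2)
M′′(t) = μ^2*e^(μ*t)*e^(σ^2*t^2/2) + 2*μ*σ^2*t*e^(μ*t)*e^(σ^2*t^2/2) + σ^4*t^2*e^(μ*t)*e^(σ^2*t^2/2) + σ^2*e^(μ*t)*e^(σ^2*t^2/2)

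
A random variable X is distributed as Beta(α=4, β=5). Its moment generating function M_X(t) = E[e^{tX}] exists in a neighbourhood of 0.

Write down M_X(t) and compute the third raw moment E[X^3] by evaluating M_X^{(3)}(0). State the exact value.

E[X^3] = M′′′(0) = 4/33

M_X(t) = ₁F₁(4; 9; t)
M′(t) = 4*₁F₁(5; 10; t)/9
M′′(t) = 2*₁F₁(6; 11; t)/9
M′′′(t) = 4*₁F₁(7; 12; t)/33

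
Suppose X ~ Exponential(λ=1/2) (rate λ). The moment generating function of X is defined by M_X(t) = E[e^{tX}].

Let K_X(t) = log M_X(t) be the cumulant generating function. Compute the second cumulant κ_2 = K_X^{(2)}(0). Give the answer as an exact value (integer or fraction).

M_X(t) = 1/(2*(1/2 - t))
K_X(t) = log M_X(t) = -log(1/2 - t) - log(2)
D^2[K](t) = 4/(4*t^2 - 4*t + 1)

κ_2 = D^2[K](0) = 4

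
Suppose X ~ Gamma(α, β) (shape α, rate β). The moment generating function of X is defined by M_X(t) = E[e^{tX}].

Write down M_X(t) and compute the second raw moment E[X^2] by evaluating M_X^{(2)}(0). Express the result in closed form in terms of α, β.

M_X(t) = (β/(β - t))^α
dM/dt = -α*β^α*(1/(β - t))^α/(-β + t)
d^2M/dt^2 = (α^2*β^α*(1/(β - t))^α + α*β^α*(1/(β - t))^α)/(β^2 - 2*β*t + t^2)

E[X^2] = d^2M/dt^2 |_{t=0} = α*(α + 1)/β^2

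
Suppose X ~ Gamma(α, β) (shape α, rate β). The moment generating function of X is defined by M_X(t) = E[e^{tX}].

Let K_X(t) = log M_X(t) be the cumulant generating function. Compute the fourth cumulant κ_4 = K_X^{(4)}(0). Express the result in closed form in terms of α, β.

M_X(t) = (β/(β - t))^α
K_X(t) = log M_X(t) = α*(log(β) - log(β - t))
dK/dt = -α/(-β + t)
d^2K/dt^2 = α/(β^2 - 2*β*t + t^2)
d^3K/dt^3 = -2*α/(-β^3 + 3*β^2*t - 3*β*t^2 + t^3)
d^4K/dt^4 = 6*α/(β^4 - 4*β^3*t + 6*β^2*t^2 - 4*β*t^3 + t^4)

κ_4 = d^4K/dt^4 |_{t=0} = 6*α/β^4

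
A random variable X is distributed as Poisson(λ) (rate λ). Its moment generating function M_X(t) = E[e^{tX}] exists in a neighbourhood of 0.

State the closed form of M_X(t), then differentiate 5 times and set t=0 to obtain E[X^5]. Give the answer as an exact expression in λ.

E[X^5] = D^5[M](0) = λ*(λ^4 + 10*λ^3 + 25*λ^2 + 15*λ + 1)

M_X(t) = e^(λ*(e^(t) - 1))
D^5[M](t) = (λ^5*e^(5*t)*e^(λ*e^(t)) + 10*λ^4*e^(4*t)*e^(λ*e^(t)) + 25*λ^3*e^(3*t)*e^(λ*e^(t)) + 15*λ^2*e^(2*t)*e^(λ*e^(t)) + λ*e^(t)*e^(λ*e^(t)))*e^(-λ)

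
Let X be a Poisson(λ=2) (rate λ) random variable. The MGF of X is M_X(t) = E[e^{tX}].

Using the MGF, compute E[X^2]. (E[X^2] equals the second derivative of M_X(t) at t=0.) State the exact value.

E[X^2] = D^2[M](0) = 6

M_X(t) = e^(2*e^(t) - 2)
D^2[M](t) = (4*e^(2*t)*e^(2*e^(t)) + 2*e^(t)*e^(2*e^(t)))*e^(-2)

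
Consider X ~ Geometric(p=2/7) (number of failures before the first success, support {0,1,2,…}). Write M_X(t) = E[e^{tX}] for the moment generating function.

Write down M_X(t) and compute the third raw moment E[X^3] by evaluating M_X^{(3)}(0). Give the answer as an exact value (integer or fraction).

E[X^3] = d^3M/dt^3 |_{t=0} = 535/4

M_X(t) = 2/(7*(1 - 5*e^(t)/7))
dM/dt = 10*e^(t)/(25*e^(2*t) - 70*e^(t) + 49)
d^2M/dt^2 = (-50*e^(2*t) - 70*e^(t))/(125*e^(3*t) - 525*e^(2*t) + 735*e^(t) - 343)
d^3M/dt^3 = (250*e^(3*t) + 1400*e^(2*t) + 490*e^(t))/(625*e^(4*t) - 3500*e^(3*t) + 7350*e^(2*t) - 6860*e^(t) + 2401)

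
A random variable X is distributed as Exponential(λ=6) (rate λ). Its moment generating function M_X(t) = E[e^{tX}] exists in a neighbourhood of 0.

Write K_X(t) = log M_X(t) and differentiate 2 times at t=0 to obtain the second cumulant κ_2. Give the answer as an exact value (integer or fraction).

κ_2 = K^(2)(0) = 1/36

M_X(t) = 6/(6 - t)
K_X(t) = log M_X(t) = -log(6 - t) + log(6)
K^(2)(t) = 1/(t^2 - 12*t + 36)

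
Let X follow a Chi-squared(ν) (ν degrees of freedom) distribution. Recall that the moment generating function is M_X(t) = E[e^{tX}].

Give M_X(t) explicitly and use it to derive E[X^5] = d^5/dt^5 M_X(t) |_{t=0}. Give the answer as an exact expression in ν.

M_X(t) = (1 - 2*t)^(-ν/2)

E[X^5] = D^5[M](0) = ν*(ν^4 + 20*ν^3 + 140*ν^2 + 400*ν + 384)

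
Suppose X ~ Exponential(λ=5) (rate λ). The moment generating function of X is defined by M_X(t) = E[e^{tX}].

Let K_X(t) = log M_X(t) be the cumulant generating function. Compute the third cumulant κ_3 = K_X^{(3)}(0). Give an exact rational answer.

M_X(t) = 5/(5 - t)
K_X(t) = log M_X(t) = -log(5 - t) + log(5)
K^(3)(t) = -2/(t^3 - 15*t^2 + 75*t - 125)

κ_3 = K^(3)(0) = 2/125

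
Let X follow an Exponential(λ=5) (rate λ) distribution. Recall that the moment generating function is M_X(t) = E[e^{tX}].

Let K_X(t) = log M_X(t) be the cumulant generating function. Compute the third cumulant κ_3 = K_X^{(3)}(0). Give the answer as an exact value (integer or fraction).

M_X(t) = 5/(5 - t)
K_X(t) = log M_X(t) = -log(5 - t) + log(5)
dK/dt = -1/(t - 5)
d^2K/dt^2 = 1/(t^2 - 10*t + 25)
d^3K/dt^3 = -2/(t^3 - 15*t^2 + 75*t - 125)

κ_3 = d^3K/dt^3 |_{t=0} = 2/125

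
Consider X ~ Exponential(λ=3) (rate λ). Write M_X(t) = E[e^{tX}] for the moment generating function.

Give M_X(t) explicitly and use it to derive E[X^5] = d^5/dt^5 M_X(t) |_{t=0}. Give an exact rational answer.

E[X^5] = M′′′′′(0) = 40/81

M_X(t) = 3/(3 - t)
M′(t) = 3/(t^2 - 6*t + 9)
M′′(t) = -6/(t^3 - 9*t^2 + 27*t - 27)
M′′′(t) = 18/(t^4 - 12*t^3 + 54*t^2 - 108*t + 81)
M′′′′(t) = -72/(t^5 - 15*t^4 + 90*t^3 - 270*t^2 + 405*t - 243)
M′′′′′(t) = 360/(t^6 - 18*t^5 + 135*t^4 - 540*t^3 + 1215*t^2 - 1458*t + 729)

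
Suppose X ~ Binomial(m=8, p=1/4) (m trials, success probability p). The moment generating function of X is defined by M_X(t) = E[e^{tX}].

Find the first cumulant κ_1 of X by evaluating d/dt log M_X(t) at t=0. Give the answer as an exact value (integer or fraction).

κ_1 = K′(0) = 2

M_X(t) = (e^(t)/4 + 3/4)^8
K_X(t) = log M_X(t) = 8*log(e^(t)/4 + 3/4)
K′(t) = 8*e^(t)/(e^(t) + 3)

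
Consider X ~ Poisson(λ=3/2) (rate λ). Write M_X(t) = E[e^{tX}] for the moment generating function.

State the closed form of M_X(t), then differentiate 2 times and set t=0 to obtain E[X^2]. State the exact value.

M_X(t) = e^(3*e^(t)/2 - 3/2)
dM/dt = 3*e^(-3/2)*e^(t)*e^(3*e^(t)/2)/2
d^2M/dt^2 = (9*e^(2*t)*e^(3*e^(t)/2) + 6*e^(t)*e^(3*e^(t)/2))*e^(-3/2)/4

E[X^2] = d^2M/dt^2 |_{t=0} = 15/4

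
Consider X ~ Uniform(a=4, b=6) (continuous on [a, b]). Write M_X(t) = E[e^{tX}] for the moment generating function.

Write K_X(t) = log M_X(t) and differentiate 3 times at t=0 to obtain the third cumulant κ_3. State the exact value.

κ_3 = d^3K/dt^3 |_{t=0} = 0

M_X(t) = (e^(6*t) - e^(4*t))/(2*t)
K_X(t) = log M_X(t) = -log(t) + log(e^(6*t) - e^(4*t)) - log(2)
dK/dt = (6*t*e^(2*t) - 4*t - e^(2*t) + 1)/(t*e^(2*t) - t)
d^2K/dt^2 = (-4*t^2*e^(2*t) + e^(4*t) - 2*e^(2*t) + 1)/(t^2*e^(4*t) - 2*t^2*e^(2*t) + t^2)
d^3K/dt^3 = (8*t^3*e^(4*t) + 8*t^3*e^(2*t) - 2*e^(6*t) + 6*e^(4*t) - 6*e^(2*t) + 2)/(t^3*e^(6*t) - 3*t^3*e^(4*t) + 3*t^3*e^(2*t) - t^3)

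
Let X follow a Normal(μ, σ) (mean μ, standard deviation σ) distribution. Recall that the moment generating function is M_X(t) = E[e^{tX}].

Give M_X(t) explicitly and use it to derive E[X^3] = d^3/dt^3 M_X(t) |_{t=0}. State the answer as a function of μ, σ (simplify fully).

E[X^3] = d^3M/dt^3 |_{t=0} = μ*(μ^2 + 3*σ^2)

M_X(t) = e^(μ*t + σ^2*t^2/2)
dM/dt = μ*e^(μ*t)*e^(σ^2*t^2/2) + σ^2*t*e^(μ*t)*e^(σ^2*t^2/2)
d^2M/dt^2 = μ^2*e^(μ*t)*e^(σ^2*t^2/2) + 2*μ*σ^2*t*e^(μ*t)*e^(σ^2*t^2/2) + σ^4*t^2*e^(μ*t)*e^(σ^2*t^2/2) + σ^2*e^(μ*t)*e^(σ^2*t^2/2)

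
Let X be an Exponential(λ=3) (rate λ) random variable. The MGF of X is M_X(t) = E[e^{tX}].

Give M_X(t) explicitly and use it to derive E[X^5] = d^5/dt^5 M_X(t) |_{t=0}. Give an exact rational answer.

M_X(t) = 3/(3 - t)
M′(t) = 3/(t^2 - 6*t + 9)
M′′(t) = -6/(t^3 - 9*t^2 + 27*t - 27)
M′′′(t) = 18/(t^4 - 12*t^3 + 54*t^2 - 108*t + 81)
M′′′′(t) = -72/(t^5 - 15*t^4 + 90*t^3 - 270*t^2 + 405*t - 243)
M′′′′′(t) = 360/(t^6 - 18*t^5 + 135*t^4 - 540*t^3 + 1215*t^2 - 1458*t + 729)

E[X^5] = M′′′′′(0) = 40/81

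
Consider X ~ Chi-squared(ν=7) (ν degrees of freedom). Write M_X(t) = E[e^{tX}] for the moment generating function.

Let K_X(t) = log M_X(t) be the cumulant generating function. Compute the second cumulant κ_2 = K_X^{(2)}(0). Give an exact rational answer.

κ_2 = K′′(0) = 14

M_X(t) = (1 - 2*t)^(-7/2)
K_X(t) = log M_X(t) = -7*log(1 - 2*t)/2
K′(t) = -7/(2*t - 1)
K′′(t) = 14/(4*t^2 - 4*t + 1)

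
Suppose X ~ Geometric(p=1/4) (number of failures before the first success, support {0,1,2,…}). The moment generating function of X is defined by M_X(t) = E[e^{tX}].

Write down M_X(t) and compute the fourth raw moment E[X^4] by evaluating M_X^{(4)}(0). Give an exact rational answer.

M_X(t) = 1/(4*(1 - 3*e^(t)/4))
M′(t) = 3*e^(t)/(9*e^(2*t) - 24*e^(t) + 16)
M′′(t) = (-9*e^(2*t) - 12*e^(t))/(27*e^(3*t) - 108*e^(2*t) + 144*e^(t) - 64)
M′′′(t) = (27*e^(3*t) + 144*e^(2*t) + 48*e^(t))/(81*e^(4*t) - 432*e^(3*t) + 864*e^(2*t) - 768*e^(t) + 256)
M′′′′(t) = (-81*e^(4*t) - 1188*e^(3*t) - 1584*e^(2*t) - 192*e^(t))/(243*e^(5*t) - 1620*e^(4*t) + 4320*e^(3*t) - 5760*e^(2*t) + 3840*e^(t) - 1024)

E[X^4] = M′′′′(0) = 3045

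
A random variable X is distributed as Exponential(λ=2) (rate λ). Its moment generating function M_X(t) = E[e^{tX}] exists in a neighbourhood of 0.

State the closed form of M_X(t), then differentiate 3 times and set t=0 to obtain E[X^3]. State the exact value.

E[X^3] = M′′′(0) = 3/4

M_X(t) = 2/(2 - t)
M′(t) = 2/(t^2 - 4*t + 4)
M′′(t) = -4/(t^3 - 6*t^2 + 12*t - 8)
M′′′(t) = 12/(t^4 - 8*t^3 + 24*t^2 - 32*t + 16)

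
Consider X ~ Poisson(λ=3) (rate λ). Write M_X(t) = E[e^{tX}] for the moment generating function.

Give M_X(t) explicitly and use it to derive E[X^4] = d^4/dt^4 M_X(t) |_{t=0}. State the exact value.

M_X(t) = e^(3*e^(t) - 3)
M′(t) = 3*e^(-3)*e^(t)*e^(3*e^(t))
M′′(t) = (9*e^(2*t)*e^(3*e^(t)) + 3*e^(t)*e^(3*e^(t)))*e^(-3)
M′′′(t) = (27*e^(3*t)*e^(3*e^(t)) + 27*e^(2*t)*e^(3*e^(t)) + 3*e^(t)*e^(3*e^(t)))*e^(-3)
M′′′′(t) = (81*e^(4*t)*e^(3*e^(t)) + 162*e^(3*t)*e^(3*e^(t)) + 63*e^(2*t)*e^(3*e^(t)) + 3*e^(t)*e^(3*e^(t)))*e^(-3)

E[X^4] = M′′′′(0) = 309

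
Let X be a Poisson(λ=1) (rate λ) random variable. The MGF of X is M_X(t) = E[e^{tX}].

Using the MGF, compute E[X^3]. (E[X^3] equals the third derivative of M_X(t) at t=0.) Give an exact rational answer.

M_X(t) = e^(e^(t) - 1)
dM/dt = e^(-1)*e^(t)*e^(e^(t))
d^2M/dt^2 = (e^(2*t)*e^(e^(t)) + e^(t)*e^(e^(t)))*e^(-1)
d^3M/dt^3 = (e^(3*t)*e^(e^(t)) + 3*e^(2*t)*e^(e^(t)) + e^(t)*e^(e^(t)))*e^(-1)

E[X^3] = d^3M/dt^3 |_{t=0} = 5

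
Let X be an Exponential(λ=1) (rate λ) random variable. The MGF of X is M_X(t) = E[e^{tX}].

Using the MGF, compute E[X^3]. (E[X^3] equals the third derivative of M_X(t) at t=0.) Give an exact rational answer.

E[X^3] = D^3[M](0) = 6

M_X(t) = 1/(1 - t)
D^3[M](t) = 6/(t^4 - 4*t^3 + 6*t^2 - 4*t + 1)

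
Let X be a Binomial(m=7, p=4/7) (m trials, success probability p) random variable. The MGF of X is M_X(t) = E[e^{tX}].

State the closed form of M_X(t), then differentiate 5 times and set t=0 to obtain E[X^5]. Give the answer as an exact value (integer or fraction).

E[X^5] = M^(5)(0) = 5374564/2401

M_X(t) = (4*e^(t)/7 + 3/7)^7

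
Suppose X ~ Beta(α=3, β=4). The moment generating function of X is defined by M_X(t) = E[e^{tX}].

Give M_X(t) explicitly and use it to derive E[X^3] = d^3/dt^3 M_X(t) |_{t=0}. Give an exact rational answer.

E[X^3] = M^(3)(0) = 5/42

M_X(t) = ₁F₁(3; 7; t)
M^(3)(t) = 5*₁F₁(6; 10; t)/42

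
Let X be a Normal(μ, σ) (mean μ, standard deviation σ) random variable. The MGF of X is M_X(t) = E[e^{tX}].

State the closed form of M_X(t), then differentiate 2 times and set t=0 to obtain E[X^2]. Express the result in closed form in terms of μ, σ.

E[X^2] = d^2M/dt^2 |_{t=0} = μ^2 + σ^2

M_X(t) = e^(μ*t + σ^2*t^2/2)
dM/dt = μ*e^(μ*t)*e^(σ^2*t^2/2) + σ^2*t*e^(μ*t)*e^(σ^2*t^2/2)
d^2M/dt^2 = μ^2*e^(μ*t)*e^(σ^2*t^2/2) + 2*μ*σ^2*t*e^(μ*t)*e^(σ^2*t^2/2) + σ^4*t^2*e^(μ*t)*e^(σ^2*t^2/2) + σ^2*e^(μ*t)*e^(σ^2*t^2/2)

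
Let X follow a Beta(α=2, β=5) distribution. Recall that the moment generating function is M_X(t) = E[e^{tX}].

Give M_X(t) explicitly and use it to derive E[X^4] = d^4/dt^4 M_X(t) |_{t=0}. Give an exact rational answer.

M_X(t) = ₁F₁(2; 7; t)
M′(t) = 2*₁F₁(3; 8; t)/7
M′′(t) = 3*₁F₁(4; 9; t)/28
M′′′(t) = ₁F₁(5; 10; t)/21
M′′′′(t) = ₁F₁(6; 11; t)/42

E[X^4] = M′′′′(0) = 1/42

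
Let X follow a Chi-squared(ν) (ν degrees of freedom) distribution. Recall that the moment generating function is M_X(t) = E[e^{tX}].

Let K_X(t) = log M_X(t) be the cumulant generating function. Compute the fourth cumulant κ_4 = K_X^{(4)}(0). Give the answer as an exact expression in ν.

κ_4 = D^4[K](0) = 48*ν

M_X(t) = (1 - 2*t)^(-ν/2)
K_X(t) = log M_X(t) = -ν*log(1 - 2*t)/2
D^4[K](t) = 48*ν/(16*t^4 - 32*t^3 + 24*t^2 - 8*t + 1)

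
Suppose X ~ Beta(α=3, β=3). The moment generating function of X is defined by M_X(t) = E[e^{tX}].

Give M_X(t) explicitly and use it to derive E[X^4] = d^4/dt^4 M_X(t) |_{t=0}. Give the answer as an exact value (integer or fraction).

E[X^4] = M′′′′(0) = 5/42

M_X(t) = ₁F₁(3; 6; t)
M′(t) = ₁F₁(4; 7; t)/2
M′′(t) = 2*₁F₁(5; 8; t)/7
M′′′(t) = 5*₁F₁(6; 9; t)/28
M′′′′(t) = 5*₁F₁(7; 10; t)/42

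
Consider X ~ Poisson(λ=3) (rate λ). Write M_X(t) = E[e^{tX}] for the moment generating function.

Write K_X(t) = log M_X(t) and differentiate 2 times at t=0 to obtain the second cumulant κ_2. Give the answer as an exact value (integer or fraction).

κ_2 = K′′(0) = 3

M_X(t) = e^(3*e^(t) - 3)
K_X(t) = log M_X(t) = 3*e^(t) - 3
K′(t) = 3*e^(t)
K′′(t) = 3*e^(t)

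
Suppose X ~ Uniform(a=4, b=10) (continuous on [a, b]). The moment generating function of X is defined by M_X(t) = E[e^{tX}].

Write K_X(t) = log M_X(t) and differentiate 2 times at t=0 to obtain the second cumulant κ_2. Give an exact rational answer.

M_X(t) = (e^(10*t) - e^(4*t))/(6*t)
K_X(t) = log M_X(t) = -log(t) + log(e^(10*t) - e^(4*t)) - log(6)
D^2[K](t) = (-36*t^2*e^(6*t) + e^(12*t) - 2*e^(6*t) + 1)/(t^2*e^(12*t) - 2*t^2*e^(6*t) + t^2)

κ_2 = D^2[K](0) = 3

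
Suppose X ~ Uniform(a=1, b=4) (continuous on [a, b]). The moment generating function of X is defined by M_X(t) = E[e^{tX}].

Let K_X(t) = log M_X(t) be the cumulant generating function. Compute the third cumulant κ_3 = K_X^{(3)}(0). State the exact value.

κ_3 = D^3[K](0) = 0

M_X(t) = (e^(4*t) - e^(t))/(3*t)
K_X(t) = log M_X(t) = -log(t) + log(e^(4*t) - e^(t)) - log(3)
D^3[K](t) = (27*t^3*e^(6*t) + 27*t^3*e^(3*t) - 2*e^(9*t) + 6*e^(6*t) - 6*e^(3*t) + 2)/(t^3*e^(9*t) - 3*t^3*e^(6*t) + 3*t^3*e^(3*t) - t^3)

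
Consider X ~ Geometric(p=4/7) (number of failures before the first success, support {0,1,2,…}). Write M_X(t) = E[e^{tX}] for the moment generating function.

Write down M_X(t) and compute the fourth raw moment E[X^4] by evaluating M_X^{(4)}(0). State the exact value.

E[X^4] = D^4[M](0) = 1005/32

M_X(t) = 4/(7*(1 - 3*e^(t)/7))
D^4[M](t) = (-324*e^(4*t) - 8316*e^(3*t) - 19404*e^(2*t) - 4116*e^(t))/(243*e^(5*t) - 2835*e^(4*t) + 13230*e^(3*t) - 30870*e^(2*t) + 36015*e^(t) - 16807)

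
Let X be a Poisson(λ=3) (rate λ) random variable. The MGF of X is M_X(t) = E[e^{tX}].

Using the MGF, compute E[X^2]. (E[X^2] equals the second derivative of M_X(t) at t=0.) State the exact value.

E[X^2] = M′′(0) = 12

M_X(t) = e^(3*e^(t) - 3)
M′(t) = 3*e^(-3)*e^(t)*e^(3*e^(t))
M′′(t) = (9*e^(2*t)*e^(3*e^(t)) + 3*e^(t)*e^(3*e^(t)))*e^(-3)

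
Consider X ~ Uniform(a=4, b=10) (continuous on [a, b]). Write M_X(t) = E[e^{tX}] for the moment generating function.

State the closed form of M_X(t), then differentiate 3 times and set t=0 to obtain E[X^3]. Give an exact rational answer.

M_X(t) = (e^(10*t) - e^(4*t))/(6*t)
M^(3)(t) = (500*t^3*e^(10*t) - 32*t^3*e^(4*t) - 150*t^2*e^(10*t) + 24*t^2*e^(4*t) + 30*t*e^(10*t) - 12*t*e^(4*t) - 3*e^(10*t) + 3*e^(4*t))/(3*t^4)

E[X^3] = M^(3)(0) = 406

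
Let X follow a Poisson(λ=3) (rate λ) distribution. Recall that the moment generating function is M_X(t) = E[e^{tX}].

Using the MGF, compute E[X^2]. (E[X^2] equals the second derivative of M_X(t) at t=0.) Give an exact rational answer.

E[X^2] = D^2[M](0) = 12

M_X(t) = e^(3*e^(t) - 3)
D^2[M](t) = (9*e^(2*t)*e^(3*e^(t)) + 3*e^(t)*e^(3*e^(t)))*e^(-3)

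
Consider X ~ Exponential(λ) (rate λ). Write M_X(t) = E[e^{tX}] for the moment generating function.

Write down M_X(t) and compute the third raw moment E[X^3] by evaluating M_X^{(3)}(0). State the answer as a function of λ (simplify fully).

M_X(t) = λ/(λ - t)
D^3[M](t) = 6*λ/(λ^4 - 4*λ^3*t + 6*λ^2*t^2 - 4*λ*t^3 + t^4)

E[X^3] = D^3[M](0) = 6/λ^3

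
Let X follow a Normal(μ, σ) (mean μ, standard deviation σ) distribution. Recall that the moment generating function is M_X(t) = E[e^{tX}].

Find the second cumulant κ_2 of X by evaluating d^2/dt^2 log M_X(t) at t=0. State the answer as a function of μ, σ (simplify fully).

M_X(t) = e^(μ*t + σ^2*t^2/2)
K_X(t) = log M_X(t) = μ*t + σ^2*t^2/2
dK/dt = μ + σ^2*t
d^2K/dt^2 = σ^2

κ_2 = d^2K/dt^2 |_{t=0} = σ^2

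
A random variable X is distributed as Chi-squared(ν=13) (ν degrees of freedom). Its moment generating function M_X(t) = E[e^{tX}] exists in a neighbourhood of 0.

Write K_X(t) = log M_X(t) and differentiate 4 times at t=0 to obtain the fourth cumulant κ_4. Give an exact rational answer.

κ_4 = D^4[K](0) = 624

M_X(t) = (1 - 2*t)^(-13/2)
K_X(t) = log M_X(t) = -13*log(1 - 2*t)/2
D^4[K](t) = 624/(16*t^4 - 32*t^3 + 24*t^2 - 8*t + 1)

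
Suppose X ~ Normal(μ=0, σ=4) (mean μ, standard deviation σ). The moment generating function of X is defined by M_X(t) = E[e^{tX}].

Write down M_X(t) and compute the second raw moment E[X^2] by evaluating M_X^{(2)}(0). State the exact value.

M_X(t) = e^(8*t^2)
D^2[M](t) = 256*t^2*e^(8*t^2) + 16*e^(8*t^2)

E[X^2] = D^2[M](0) = 16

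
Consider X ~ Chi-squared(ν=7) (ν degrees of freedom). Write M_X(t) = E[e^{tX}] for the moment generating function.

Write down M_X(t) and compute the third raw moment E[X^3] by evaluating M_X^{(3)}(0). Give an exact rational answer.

E[X^3] = d^3M/dt^3 |_{t=0} = 693

M_X(t) = (1 - 2*t)^(-7/2)
dM/dt = 7/(16*t^4*√(1 - 2*t) - 32*t^3*√(1 - 2*t) + 24*t^2*√(1 - 2*t) - 8*t*√(1 - 2*t) + √(1 - 2*t))
d^2M/dt^2 = -63/(32*t^5*√(1 - 2*t) - 80*t^4*√(1 - 2*t) + 80*t^3*√(1 - 2*t) - 40*t^2*√(1 - 2*t) + 10*t*√(1 - 2*t) - √(1 - 2*t))
d^3M/dt^3 = 693/(64*t^6*√(1 - 2*t) - 192*t^5*√(1 - 2*t) + 240*t^4*√(1 - 2*t) - 160*t^3*√(1 - 2*t) + 60*t^2*√(1 - 2*t) - 12*t*√(1 - 2*t) + √(1 - 2*t))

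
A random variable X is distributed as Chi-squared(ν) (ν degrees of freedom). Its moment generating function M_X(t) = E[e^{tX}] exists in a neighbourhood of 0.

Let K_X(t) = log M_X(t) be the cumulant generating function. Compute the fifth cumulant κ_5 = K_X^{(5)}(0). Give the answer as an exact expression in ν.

M_X(t) = (1 - 2*t)^(-ν/2)
K_X(t) = log M_X(t) = -ν*log(1 - 2*t)/2
D^5[K](t) = -384*ν/(32*t^5 - 80*t^4 + 80*t^3 - 40*t^2 + 10*t - 1)

κ_5 = D^5[K](0) = 384*ν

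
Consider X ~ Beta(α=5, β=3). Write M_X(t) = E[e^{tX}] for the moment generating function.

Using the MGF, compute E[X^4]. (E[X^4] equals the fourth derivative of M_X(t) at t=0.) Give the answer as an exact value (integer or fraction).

E[X^4] = M^(4)(0) = 7/33

M_X(t) = ₁F₁(5; 8; t)
M^(4)(t) = 7*₁F₁(9; 12; t)/33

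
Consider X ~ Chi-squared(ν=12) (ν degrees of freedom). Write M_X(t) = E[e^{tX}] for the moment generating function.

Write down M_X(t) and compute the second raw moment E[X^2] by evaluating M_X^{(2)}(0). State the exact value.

E[X^2] = M^(2)(0) = 168

M_X(t) = (1 - 2*t)^(-6)
M^(2)(t) = 168/(256*t^8 - 1024*t^7 + 1792*t^6 - 1792*t^5 + 1120*t^4 - 448*t^3 + 112*t^2 - 16*t + 1)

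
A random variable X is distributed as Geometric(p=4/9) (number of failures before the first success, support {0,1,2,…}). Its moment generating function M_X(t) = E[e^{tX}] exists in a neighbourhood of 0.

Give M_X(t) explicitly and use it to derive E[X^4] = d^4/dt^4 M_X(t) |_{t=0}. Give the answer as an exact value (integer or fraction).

E[X^4] = D^4[M](0) = 4865/32

M_X(t) = 4/(9*(1 - 5*e^(t)/9))
D^4[M](t) = (-2500*e^(4*t) - 49500*e^(3*t) - 89100*e^(2*t) - 14580*e^(t))/(3125*e^(5*t) - 28125*e^(4*t) + 101250*e^(3*t) - 182250*e^(2*t) + 164025*e^(t) - 59049)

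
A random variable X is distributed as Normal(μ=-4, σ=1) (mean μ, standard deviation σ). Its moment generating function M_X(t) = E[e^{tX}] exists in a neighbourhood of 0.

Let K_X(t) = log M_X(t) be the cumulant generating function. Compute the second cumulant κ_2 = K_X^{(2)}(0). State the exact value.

κ_2 = D^2[K](0) = 1

M_X(t) = e^(t^2/2 - 4*t)
K_X(t) = log M_X(t) = t^2/2 - 4*t
D^2[K](t) = 1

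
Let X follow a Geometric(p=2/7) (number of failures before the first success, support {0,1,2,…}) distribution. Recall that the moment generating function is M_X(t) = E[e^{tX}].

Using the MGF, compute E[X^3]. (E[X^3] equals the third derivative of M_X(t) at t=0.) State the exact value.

M_X(t) = 2/(7*(1 - 5*e^(t)/7))
M′(t) = 10*e^(t)/(25*e^(2*t) - 70*e^(t) + 49)
M′′(t) = (-50*e^(2*t) - 70*e^(t))/(125*e^(3*t) - 525*e^(2*t) + 735*e^(t) - 343)
M′′′(t) = (250*e^(3*t) + 1400*e^(2*t) + 490*e^(t))/(625*e^(4*t) - 3500*e^(3*t) + 7350*e^(2*t) - 6860*e^(t) + 2401)

E[X^3] = M′′′(0) = 535/4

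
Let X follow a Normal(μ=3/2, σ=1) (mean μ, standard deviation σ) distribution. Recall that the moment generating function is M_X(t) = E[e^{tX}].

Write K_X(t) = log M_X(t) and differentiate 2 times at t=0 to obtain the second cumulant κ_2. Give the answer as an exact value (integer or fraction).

κ_2 = d^2K/dt^2 |_{t=0} = 1

M_X(t) = e^(t^2/2 + 3*t/2)
K_X(t) = log M_X(t) = t^2/2 + 3*t/2
dK/dt = t + 3/2
d^2K/dt^2 = 1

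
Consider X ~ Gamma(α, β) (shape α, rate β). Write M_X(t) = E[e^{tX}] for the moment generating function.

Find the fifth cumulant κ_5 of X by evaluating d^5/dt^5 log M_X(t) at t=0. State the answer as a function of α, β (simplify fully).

κ_5 = d^5K/dt^5 |_{t=0} = 24*α/β^5

M_X(t) = (β/(β - t))^α
K_X(t) = log M_X(t) = α*(log(β) - log(β - t))
dK/dt = -α/(-β + t)
d^2K/dt^2 = α/(β^2 - 2*β*t + t^2)
d^3K/dt^3 = -2*α/(-β^3 + 3*β^2*t - 3*β*t^2 + t^3)
d^4K/dt^4 = 6*α/(β^4 - 4*β^3*t + 6*β^2*t^2 - 4*β*t^3 + t^4)
d^5K/dt^5 = -24*α/(-β^5 + 5*β^4*t - 10*β^3*t^2 + 10*β^2*t^3 - 5*β*t^4 + t^5)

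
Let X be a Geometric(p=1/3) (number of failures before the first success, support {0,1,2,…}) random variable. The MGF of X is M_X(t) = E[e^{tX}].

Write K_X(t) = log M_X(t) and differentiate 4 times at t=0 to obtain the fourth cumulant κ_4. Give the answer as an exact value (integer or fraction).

κ_4 = D^4[K](0) = 222

M_X(t) = 1/(3*(1 - 2*e^(t)/3))
K_X(t) = log M_X(t) = -log(1 - 2*e^(t)/3) - log(3)
D^4[K](t) = (24*e^(3*t) + 144*e^(2*t) + 54*e^(t))/(16*e^(4*t) - 96*e^(3*t) + 216*e^(2*t) - 216*e^(t) + 81)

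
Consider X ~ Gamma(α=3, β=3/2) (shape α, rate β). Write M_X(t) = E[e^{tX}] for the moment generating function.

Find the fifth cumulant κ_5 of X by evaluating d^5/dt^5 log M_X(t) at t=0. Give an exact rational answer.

M_X(t) = 27/(8*(3/2 - t)^3)
K_X(t) = log M_X(t) = -3*log(3/2 - t) - 3*log(2) + 3*log(3)
dK/dt = -6/(2*t - 3)
d^2K/dt^2 = 12/(4*t^2 - 12*t + 9)
d^3K/dt^3 = -48/(8*t^3 - 36*t^2 + 54*t - 27)
d^4K/dt^4 = 288/(16*t^4 - 96*t^3 + 216*t^2 - 216*t + 81)
d^5K/dt^5 = -2304/(32*t^5 - 240*t^4 + 720*t^3 - 1080*t^2 + 810*t - 243)

κ_5 = d^5K/dt^5 |_{t=0} = 256/27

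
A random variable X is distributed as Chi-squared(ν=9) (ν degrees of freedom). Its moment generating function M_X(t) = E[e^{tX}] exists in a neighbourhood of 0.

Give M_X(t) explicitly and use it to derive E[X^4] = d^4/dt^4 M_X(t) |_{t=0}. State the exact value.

M_X(t) = (1 - 2*t)^(-9/2)
M′(t) = -9/(32*t^5*√(1 - 2*t) - 80*t^4*√(1 - 2*t) + 80*t^3*√(1 - 2*t) - 40*t^2*√(1 - 2*t) + 10*t*√(1 - 2*t) - √(1 - 2*t))
M′′(t) = 99/(64*t^6*√(1 - 2*t) - 192*t^5*√(1 - 2*t) + 240*t^4*√(1 - 2*t) - 160*t^3*√(1 - 2*t) + 60*t^2*√(1 - 2*t) - 12*t*√(1 - 2*t) + √(1 - 2*t))

E[X^4] = M′′′′(0) = 19305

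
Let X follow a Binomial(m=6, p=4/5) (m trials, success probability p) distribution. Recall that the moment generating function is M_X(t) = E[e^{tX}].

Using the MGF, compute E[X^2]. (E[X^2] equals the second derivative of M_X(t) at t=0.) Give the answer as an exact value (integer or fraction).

M_X(t) = (4*e^(t)/5 + 1/5)^6
M′(t) = 24576*e^(6*t)/15625 + 6144*e^(5*t)/3125 + 3072*e^(4*t)/3125 + 768*e^(3*t)/3125 + 96*e^(2*t)/3125 + 24*e^(t)/15625
M′′(t) = 147456*e^(6*t)/15625 + 6144*e^(5*t)/625 + 12288*e^(4*t)/3125 + 2304*e^(3*t)/3125 + 192*e^(2*t)/3125 + 24*e^(t)/15625

E[X^2] = M′′(0) = 24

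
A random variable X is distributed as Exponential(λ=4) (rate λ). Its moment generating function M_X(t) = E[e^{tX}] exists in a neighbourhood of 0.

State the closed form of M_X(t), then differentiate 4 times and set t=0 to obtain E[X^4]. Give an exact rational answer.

E[X^4] = d^4M/dt^4 |_{t=0} = 3/32

M_X(t) = 4/(4 - t)
dM/dt = 4/(t^2 - 8*t + 16)
d^2M/dt^2 = -8/(t^3 - 12*t^2 + 48*t - 64)
d^3M/dt^3 = 24/(t^4 - 16*t^3 + 96*t^2 - 256*t + 256)
d^4M/dt^4 = -96/(t^5 - 20*t^4 + 160*t^3 - 640*t^2 + 1280*t - 1024)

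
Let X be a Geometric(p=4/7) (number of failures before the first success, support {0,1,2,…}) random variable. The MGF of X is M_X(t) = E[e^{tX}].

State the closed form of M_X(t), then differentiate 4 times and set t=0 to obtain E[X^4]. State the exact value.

M_X(t) = 4/(7*(1 - 3*e^(t)/7))
dM/dt = 12*e^(t)/(9*e^(2*t) - 42*e^(t) + 49)
d^2M/dt^2 = (-36*e^(2*t) - 84*e^(t))/(27*e^(3*t) - 189*e^(2*t) + 441*e^(t) - 343)
d^3M/dt^3 = (108*e^(3*t) + 1008*e^(2*t) + 588*e^(t))/(81*e^(4*t) - 756*e^(3*t) + 2646*e^(2*t) - 4116*e^(t) + 2401)
d^4M/dt^4 = (-324*e^(4*t) - 8316*e^(3*t) - 19404*e^(2*t) - 4116*e^(t))/(243*e^(5*t) - 2835*e^(4*t) + 13230*e^(3*t) - 30870*e^(2*t) + 36015*e^(t) - 16807)

E[X^4] = d^4M/dt^4 |_{t=0} = 1005/32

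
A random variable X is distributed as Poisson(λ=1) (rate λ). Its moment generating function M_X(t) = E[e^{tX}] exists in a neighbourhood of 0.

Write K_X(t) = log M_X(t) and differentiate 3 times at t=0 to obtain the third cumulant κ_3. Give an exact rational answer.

M_X(t) = e^(e^(t) - 1)
K_X(t) = log M_X(t) = e^(t) - 1
dK/dt = e^(t)
d^2K/dt^2 = e^(t)
d^3K/dt^3 = e^(t)

κ_3 = d^3K/dt^3 |_{t=0} = 1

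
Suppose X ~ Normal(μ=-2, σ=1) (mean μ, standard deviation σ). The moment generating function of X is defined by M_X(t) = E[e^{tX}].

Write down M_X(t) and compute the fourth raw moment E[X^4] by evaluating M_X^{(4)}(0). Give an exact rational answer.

M_X(t) = e^(t^2/2 - 2*t)
D^4[M](t) = (t^4*e^(t^2/2) - 8*t^3*e^(t^2/2) + 30*t^2*e^(t^2/2) - 56*t*e^(t^2/2) + 43*e^(t^2/2))*e^(-2*t)

E[X^4] = D^4[M](0) = 43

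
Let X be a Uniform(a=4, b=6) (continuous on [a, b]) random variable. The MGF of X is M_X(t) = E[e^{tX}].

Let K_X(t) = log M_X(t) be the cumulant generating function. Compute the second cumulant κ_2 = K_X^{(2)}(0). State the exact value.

M_X(t) = (e^(6*t) - e^(4*t))/(2*t)
K_X(t) = log M_X(t) = -log(t) + log(e^(6*t) - e^(4*t)) - log(2)
K^(2)(t) = (-4*t^2*e^(2*t) + e^(4*t) - 2*e^(2*t) + 1)/(t^2*e^(4*t) - 2*t^2*e^(2*t) + t^2)

κ_2 = K^(2)(0) = 1/3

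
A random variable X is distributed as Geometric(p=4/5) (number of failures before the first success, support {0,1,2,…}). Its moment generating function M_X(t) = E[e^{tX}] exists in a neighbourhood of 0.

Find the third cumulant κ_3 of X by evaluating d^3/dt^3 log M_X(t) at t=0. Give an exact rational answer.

M_X(t) = 4/(5*(1 - e^(t)/5))
K_X(t) = log M_X(t) = -log(1 - e^(t)/5) - log(5) + 2*log(2)
D^3[K](t) = (-5*e^(2*t) - 25*e^(t))/(e^(3*t) - 15*e^(2*t) + 75*e^(t) - 125)

κ_3 = D^3[K](0) = 15/32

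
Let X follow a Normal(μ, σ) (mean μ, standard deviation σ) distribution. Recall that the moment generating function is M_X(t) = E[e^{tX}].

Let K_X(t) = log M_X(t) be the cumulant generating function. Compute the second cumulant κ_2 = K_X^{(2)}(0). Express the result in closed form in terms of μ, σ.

κ_2 = D^2[K](0) = σ^2

M_X(t) = e^(μ*t + σ^2*t^2/2)
K_X(t) = log M_X(t) = μ*t + σ^2*t^2/2
D^2[K](t) = σ^2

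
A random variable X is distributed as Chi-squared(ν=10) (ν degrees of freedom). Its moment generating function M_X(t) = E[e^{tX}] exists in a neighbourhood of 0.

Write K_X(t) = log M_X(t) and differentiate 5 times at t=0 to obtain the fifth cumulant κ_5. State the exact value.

κ_5 = d^5K/dt^5 |_{t=0} = 3840

M_X(t) = (1 - 2*t)^(-5)
K_X(t) = log M_X(t) = -5*log(1 - 2*t)
dK/dt = -10/(2*t - 1)
d^2K/dt^2 = 20/(4*t^2 - 4*t + 1)
d^3K/dt^3 = -80/(8*t^3 - 12*t^2 + 6*t - 1)
d^4K/dt^4 = 480/(16*t^4 - 32*t^3 + 24*t^2 - 8*t + 1)
d^5K/dt^5 = -3840/(32*t^5 - 80*t^4 + 80*t^3 - 40*t^2 + 10*t - 1)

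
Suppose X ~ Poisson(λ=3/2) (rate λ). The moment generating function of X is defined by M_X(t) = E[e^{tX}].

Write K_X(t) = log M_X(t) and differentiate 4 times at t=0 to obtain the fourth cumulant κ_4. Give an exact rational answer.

κ_4 = D^4[K](0) = 3/2

M_X(t) = e^(3*e^(t)/2 - 3/2)
K_X(t) = log M_X(t) = 3*e^(t)/2 - 3/2
D^4[K](t) = 3*e^(t)/2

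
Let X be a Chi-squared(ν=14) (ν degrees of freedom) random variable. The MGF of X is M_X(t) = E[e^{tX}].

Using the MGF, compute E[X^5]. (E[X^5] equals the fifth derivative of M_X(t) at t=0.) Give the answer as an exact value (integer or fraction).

E[X^5] = M′′′′′(0) = 1774080

M_X(t) = (1 - 2*t)^(-7)
M′(t) = 14/(256*t^8 - 1024*t^7 + 1792*t^6 - 1792*t^5 + 1120*t^4 - 448*t^3 + 112*t^2 - 16*t + 1)
M′′(t) = -224/(512*t^9 - 2304*t^8 + 4608*t^7 - 5376*t^6 + 4032*t^5 - 2016*t^4 + 672*t^3 - 144*t^2 + 18*t - 1)
M′′′(t) = 4032/(1024*t^10 - 5120*t^9 + 11520*t^8 - 15360*t^7 + 13440*t^6 - 8064*t^5 + 3360*t^4 - 960*t^3 + 180*t^2 - 20*t + 1)
M′′′′(t) = -80640/(2048*t^11 - 11264*t^10 + 28160*t^9 - 42240*t^8 + 42240*t^7 - 29568*t^6 + 14784*t^5 - 5280*t^4 + 1320*t^3 - 220*t^2 + 22*t - 1)
M′′′′′(t) = 1774080/(4096*t^12 - 24576*t^11 + 67584*t^10 - 112640*t^9 + 126720*t^8 - 101376*t^7 + 59136*t^6 - 25344*t^5 + 7920*t^4 - 1760*t^3 + 264*t^2 - 24*t + 1)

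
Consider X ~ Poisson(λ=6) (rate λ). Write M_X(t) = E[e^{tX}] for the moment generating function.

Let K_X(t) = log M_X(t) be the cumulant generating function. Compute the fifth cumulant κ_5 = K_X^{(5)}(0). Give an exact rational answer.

κ_5 = D^5[K](0) = 6

M_X(t) = e^(6*e^(t) - 6)
K_X(t) = log M_X(t) = 6*e^(t) - 6
D^5[K](t) = 6*e^(t)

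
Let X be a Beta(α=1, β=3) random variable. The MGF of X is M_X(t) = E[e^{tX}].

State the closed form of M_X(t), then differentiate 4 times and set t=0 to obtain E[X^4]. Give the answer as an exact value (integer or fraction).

M_X(t) = ₁F₁(1; 4; t)
dM/dt = ₁F₁(2; 5; t)/4
d^2M/dt^2 = ₁F₁(3; 6; t)/10
d^3M/dt^3 = ₁F₁(4; 7; t)/20
d^4M/dt^4 = ₁F₁(5; 8; t)/35

E[X^4] = d^4M/dt^4 |_{t=0} = 1/35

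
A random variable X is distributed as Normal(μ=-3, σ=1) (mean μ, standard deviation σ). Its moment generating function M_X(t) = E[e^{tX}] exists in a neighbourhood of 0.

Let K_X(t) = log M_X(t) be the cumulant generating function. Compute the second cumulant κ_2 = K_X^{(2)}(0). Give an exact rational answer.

κ_2 = d^2K/dt^2 |_{t=0} = 1

M_X(t) = e^(t^2/2 - 3*t)
K_X(t) = log M_X(t) = t^2/2 - 3*t
dK/dt = t - 3
d^2K/dt^2 = 1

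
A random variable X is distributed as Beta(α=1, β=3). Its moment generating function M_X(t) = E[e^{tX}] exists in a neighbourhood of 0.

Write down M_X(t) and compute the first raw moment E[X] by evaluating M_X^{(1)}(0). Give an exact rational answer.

E[X] = D[M](0) = 1/4

M_X(t) = ₁F₁(1; 4; t)
D[M](t) = ₁F₁(2; 5; t)/4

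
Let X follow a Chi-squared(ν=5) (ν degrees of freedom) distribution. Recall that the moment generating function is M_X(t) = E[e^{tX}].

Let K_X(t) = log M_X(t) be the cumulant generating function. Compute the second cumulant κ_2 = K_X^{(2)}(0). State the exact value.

κ_2 = K^(2)(0) = 10

M_X(t) = (1 - 2*t)^(-5/2)
K_X(t) = log M_X(t) = -5*log(1 - 2*t)/2
K^(2)(t) = 10/(4*t^2 - 4*t + 1)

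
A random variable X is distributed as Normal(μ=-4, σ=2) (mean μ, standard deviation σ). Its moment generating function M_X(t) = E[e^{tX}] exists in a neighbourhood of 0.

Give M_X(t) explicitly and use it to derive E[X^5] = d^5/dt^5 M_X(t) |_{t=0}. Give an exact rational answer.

E[X^5] = d^5M/dt^5 |_{t=0} = -4544

M_X(t) = e^(2*t^2 - 4*t)
dM/dt = 4*t*e^(-4*t)*e^(2*t^2) - 4*e^(-4*t)*e^(2*t^2)
d^2M/dt^2 = (16*t^2*e^(2*t^2) - 32*t*e^(2*t^2) + 20*e^(2*t^2))*e^(-4*t)
d^3M/dt^3 = (64*t^3*e^(2*t^2) - 192*t^2*e^(2*t^2) + 240*t*e^(2*t^2) - 112*e^(2*t^2))*e^(-4*t)
d^4M/dt^4 = (256*t^4*e^(2*t^2) - 1024*t^3*e^(2*t^2) + 1920*t^2*e^(2*t^2) - 1792*t*e^(2*t^2) + 688*e^(2*t^2))*e^(-4*t)
d^5M/dt^5 = (1024*t^5*e^(2*t^2) - 5120*t^4*e^(2*t^2) + 12800*t^3*e^(2*t^2) - 17920*t^2*e^(2*t^2) + 13760*t*e^(2*t^2) - 4544*e^(2*t^2))*e^(-4*t)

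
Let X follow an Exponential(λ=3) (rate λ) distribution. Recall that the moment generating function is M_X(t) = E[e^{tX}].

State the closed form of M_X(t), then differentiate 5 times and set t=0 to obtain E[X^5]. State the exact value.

E[X^5] = D^5[M](0) = 40/81

M_X(t) = 3/(3 - t)
D^5[M](t) = 360/(t^6 - 18*t^5 + 135*t^4 - 540*t^3 + 1215*t^2 - 1458*t + 729)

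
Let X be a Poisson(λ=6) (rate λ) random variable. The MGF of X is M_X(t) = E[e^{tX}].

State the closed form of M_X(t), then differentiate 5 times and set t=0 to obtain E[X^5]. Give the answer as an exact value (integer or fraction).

E[X^5] = M′′′′′(0) = 26682

M_X(t) = e^(6*e^(t) - 6)
M′(t) = 6*e^(-6)*e^(t)*e^(6*e^(t))
M′′(t) = (36*e^(2*t)*e^(6*e^(t)) + 6*e^(t)*e^(6*e^(t)))*e^(-6)
M′′′(t) = (216*e^(3*t)*e^(6*e^(t)) + 108*e^(2*t)*e^(6*e^(t)) + 6*e^(t)*e^(6*e^(t)))*e^(-6)
M′′′′(t) = (1296*e^(4*t)*e^(6*e^(t)) + 1296*e^(3*t)*e^(6*e^(t)) + 252*e^(2*t)*e^(6*e^(t)) + 6*e^(t)*e^(6*e^(t)))*e^(-6)
M′′′′′(t) = (7776*e^(5*t)*e^(6*e^(t)) + 12960*e^(4*t)*e^(6*e^(t)) + 5400*e^(3*t)*e^(6*e^(t)) + 540*e^(2*t)*e^(6*e^(t)) + 6*e^(t)*e^(6*e^(t)))*e^(-6)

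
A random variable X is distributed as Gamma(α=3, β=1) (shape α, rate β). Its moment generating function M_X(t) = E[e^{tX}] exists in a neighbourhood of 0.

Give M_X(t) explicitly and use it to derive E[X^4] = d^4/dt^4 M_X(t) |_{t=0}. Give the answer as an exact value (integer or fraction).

E[X^4] = D^4[M](0) = 360

M_X(t) = (1 - t)^(-3)
D^4[M](t) = -360/(t^7 - 7*t^6 + 21*t^5 - 35*t^4 + 35*t^3 - 21*t^2 + 7*t - 1)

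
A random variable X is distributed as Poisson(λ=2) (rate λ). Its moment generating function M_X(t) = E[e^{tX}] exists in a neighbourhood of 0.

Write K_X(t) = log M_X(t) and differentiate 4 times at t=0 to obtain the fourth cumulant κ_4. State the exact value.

κ_4 = K′′′′(0) = 2

M_X(t) = e^(2*e^(t) - 2)
K_X(t) = log M_X(t) = 2*e^(t) - 2
K′(t) = 2*e^(t)
K′′(t) = 2*e^(t)
K′′′(t) = 2*e^(t)
K′′′′(t) = 2*e^(t)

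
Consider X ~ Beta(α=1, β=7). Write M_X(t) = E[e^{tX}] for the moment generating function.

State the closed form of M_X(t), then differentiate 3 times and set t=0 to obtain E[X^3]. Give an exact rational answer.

M_X(t) = ₁F₁(1; 8; t)
M^(3)(t) = ₁F₁(4; 11; t)/120

E[X^3] = M^(3)(0) = 1/120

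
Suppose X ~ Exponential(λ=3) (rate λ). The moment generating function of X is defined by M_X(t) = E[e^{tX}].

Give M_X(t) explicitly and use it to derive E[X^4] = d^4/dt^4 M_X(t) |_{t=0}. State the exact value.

M_X(t) = 3/(3 - t)
M′(t) = 3/(t^2 - 6*t + 9)
M′′(t) = -6/(t^3 - 9*t^2 + 27*t - 27)
M′′′(t) = 18/(t^4 - 12*t^3 + 54*t^2 - 108*t + 81)
M′′′′(t) = -72/(t^5 - 15*t^4 + 90*t^3 - 270*t^2 + 405*t - 243)

E[X^4] = M′′′′(0) = 8/27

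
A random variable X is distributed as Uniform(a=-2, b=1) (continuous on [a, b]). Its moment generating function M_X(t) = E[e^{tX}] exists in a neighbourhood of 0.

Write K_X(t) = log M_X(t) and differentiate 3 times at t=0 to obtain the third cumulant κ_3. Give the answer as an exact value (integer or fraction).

M_X(t) = (e^(t) - e^(-2*t))/(3*t)
K_X(t) = log M_X(t) = -log(t) + log(e^(t) - e^(-2*t)) - log(3)
D^3[K](t) = (27*t^3*e^(6*t) + 27*t^3*e^(3*t) - 2*e^(9*t) + 6*e^(6*t) - 6*e^(3*t) + 2)/(t^3*e^(9*t) - 3*t^3*e^(6*t) + 3*t^3*e^(3*t) - t^3)

κ_3 = D^3[K](0) = 0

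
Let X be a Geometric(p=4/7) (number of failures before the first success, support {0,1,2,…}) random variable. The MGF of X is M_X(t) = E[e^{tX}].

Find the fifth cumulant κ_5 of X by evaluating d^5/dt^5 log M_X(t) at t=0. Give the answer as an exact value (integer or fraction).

M_X(t) = 4/(7*(1 - 3*e^(t)/7))
K_X(t) = log M_X(t) = -log(1 - 3*e^(t)/7) - log(7) + 2*log(2)
dK/dt = -3*e^(t)/(3*e^(t) - 7)
d^2K/dt^2 = 21*e^(t)/(9*e^(2*t) - 42*e^(t) + 49)
d^3K/dt^3 = (-63*e^(2*t) - 147*e^(t))/(27*e^(3*t) - 189*e^(2*t) + 441*e^(t) - 343)
d^4K/dt^4 = (189*e^(3*t) + 1764*e^(2*t) + 1029*e^(t))/(81*e^(4*t) - 756*e^(3*t) + 2646*e^(2*t) - 4116*e^(t) + 2401)
d^5K/dt^5 = (-567*e^(4*t) - 14553*e^(3*t) - 33957*e^(2*t) - 7203*e^(t))/(243*e^(5*t) - 2835*e^(4*t) + 13230*e^(3*t) - 30870*e^(2*t) + 36015*e^(t) - 16807)

κ_5 = d^5K/dt^5 |_{t=0} = 7035/128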